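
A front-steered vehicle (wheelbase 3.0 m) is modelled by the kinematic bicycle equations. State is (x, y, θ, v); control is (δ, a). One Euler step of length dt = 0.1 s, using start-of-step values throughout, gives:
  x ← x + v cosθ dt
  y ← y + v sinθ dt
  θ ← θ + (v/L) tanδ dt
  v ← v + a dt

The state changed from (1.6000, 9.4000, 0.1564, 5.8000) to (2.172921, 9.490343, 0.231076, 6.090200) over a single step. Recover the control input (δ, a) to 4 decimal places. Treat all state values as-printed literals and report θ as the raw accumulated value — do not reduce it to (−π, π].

δ = 0.3686, a = 2.9020

a = (v'−v)/dt = (0.290200)/0.1 = 2.9020
Δθ = θ'−θ = 0.074676;  (v·dt/L) = 5.8000·0.1/3.0 = 0.193333
tan δ = Δθ·L/(v·dt) = 0.386255  →  δ = 0.3686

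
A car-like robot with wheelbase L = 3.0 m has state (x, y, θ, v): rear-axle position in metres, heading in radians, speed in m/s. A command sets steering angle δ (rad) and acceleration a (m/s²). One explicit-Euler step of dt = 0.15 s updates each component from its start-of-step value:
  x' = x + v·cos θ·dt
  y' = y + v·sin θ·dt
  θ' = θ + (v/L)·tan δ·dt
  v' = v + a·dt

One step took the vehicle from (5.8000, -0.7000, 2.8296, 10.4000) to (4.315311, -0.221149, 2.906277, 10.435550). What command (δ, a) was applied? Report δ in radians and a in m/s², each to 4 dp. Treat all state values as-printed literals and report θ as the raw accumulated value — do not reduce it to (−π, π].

δ = 0.1464, a = 0.2370

a = (v'−v)/dt = (0.035550)/0.15 = 0.2370
Δθ = θ'−θ = 0.076677;  (v·dt/L) = 10.4000·0.15/3.0 = 0.520000
tan δ = Δθ·L/(v·dt) = 0.147456  →  δ = 0.1464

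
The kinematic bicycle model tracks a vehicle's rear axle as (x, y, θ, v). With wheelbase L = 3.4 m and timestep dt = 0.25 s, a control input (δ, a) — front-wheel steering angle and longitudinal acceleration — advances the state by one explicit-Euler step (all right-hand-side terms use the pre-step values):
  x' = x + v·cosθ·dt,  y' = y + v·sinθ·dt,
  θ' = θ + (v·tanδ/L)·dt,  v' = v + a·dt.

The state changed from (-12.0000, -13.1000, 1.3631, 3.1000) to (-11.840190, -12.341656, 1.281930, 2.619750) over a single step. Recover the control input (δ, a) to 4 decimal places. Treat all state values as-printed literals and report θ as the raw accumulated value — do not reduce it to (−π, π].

a = (v'−v)/dt = (-0.480250)/0.25 = -1.9210
Δθ = θ'−θ = -0.081170;  (v·dt/L) = 3.1000·0.25/3.4 = 0.227941
tan δ = Δθ·L/(v·dt) = -0.356101  →  δ = -0.3421

δ = -0.3421, a = -1.9210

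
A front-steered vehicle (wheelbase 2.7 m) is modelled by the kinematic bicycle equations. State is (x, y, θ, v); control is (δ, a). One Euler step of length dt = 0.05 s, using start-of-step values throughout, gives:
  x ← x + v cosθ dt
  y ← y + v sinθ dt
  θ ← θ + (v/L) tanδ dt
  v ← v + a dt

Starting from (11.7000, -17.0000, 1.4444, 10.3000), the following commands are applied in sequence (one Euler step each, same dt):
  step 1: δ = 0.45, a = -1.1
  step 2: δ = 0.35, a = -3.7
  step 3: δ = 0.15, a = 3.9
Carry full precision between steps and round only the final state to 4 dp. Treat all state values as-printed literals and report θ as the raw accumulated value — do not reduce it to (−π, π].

after step 1 (δ=0.45, a=-1.1): (11.764921, -16.489108, 1.536538, 10.245000)
after step 2 (δ=0.35, a=-3.7): (11.782466, -15.977159, 1.605792, 10.060000)
after step 3 (δ=0.15, a=3.9): (11.764867, -15.474467, 1.633948, 10.255000)

(11.7649, -15.4745, 1.6339, 10.2550)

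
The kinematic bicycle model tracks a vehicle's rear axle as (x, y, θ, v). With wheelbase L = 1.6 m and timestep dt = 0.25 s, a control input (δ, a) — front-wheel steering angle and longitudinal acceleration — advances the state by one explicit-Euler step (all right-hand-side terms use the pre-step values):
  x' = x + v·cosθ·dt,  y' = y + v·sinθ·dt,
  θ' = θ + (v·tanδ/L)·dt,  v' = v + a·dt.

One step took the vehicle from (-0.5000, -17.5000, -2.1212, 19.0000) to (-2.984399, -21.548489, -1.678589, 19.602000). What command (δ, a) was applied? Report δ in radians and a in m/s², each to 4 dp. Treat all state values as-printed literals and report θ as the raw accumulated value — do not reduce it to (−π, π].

a = (v'−v)/dt = (0.602000)/0.25 = 2.4080
Δθ = θ'−θ = 0.442611;  (v·dt/L) = 19.0000·0.25/1.6 = 2.968750
tan δ = Δθ·L/(v·dt) = 0.149090  →  δ = 0.1480

δ = 0.1480, a = 2.4080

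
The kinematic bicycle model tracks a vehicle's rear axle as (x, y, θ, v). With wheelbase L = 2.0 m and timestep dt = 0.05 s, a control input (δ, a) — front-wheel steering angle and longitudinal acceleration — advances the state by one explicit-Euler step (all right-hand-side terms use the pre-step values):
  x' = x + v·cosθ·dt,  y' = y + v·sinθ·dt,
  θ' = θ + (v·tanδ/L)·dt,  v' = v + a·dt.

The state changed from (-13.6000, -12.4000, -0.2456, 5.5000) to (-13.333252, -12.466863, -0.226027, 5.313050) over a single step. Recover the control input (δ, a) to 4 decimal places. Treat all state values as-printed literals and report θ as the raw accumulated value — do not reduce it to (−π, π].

δ = 0.1414, a = -3.7390

a = (v'−v)/dt = (-0.186950)/0.05 = -3.7390
Δθ = θ'−θ = 0.019573;  (v·dt/L) = 5.5000·0.05/2.0 = 0.137500
tan δ = Δθ·L/(v·dt) = 0.142349  →  δ = 0.1414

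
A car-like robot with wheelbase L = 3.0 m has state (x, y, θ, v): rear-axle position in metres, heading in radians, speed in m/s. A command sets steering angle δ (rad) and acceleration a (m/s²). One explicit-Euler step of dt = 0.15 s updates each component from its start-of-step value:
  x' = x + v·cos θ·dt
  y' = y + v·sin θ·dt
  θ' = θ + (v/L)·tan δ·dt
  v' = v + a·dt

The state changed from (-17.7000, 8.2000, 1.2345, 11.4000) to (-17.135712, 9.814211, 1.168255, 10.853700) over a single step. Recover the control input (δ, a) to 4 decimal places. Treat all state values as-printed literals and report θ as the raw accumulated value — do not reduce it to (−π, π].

δ = -0.1157, a = -3.6420

a = (v'−v)/dt = (-0.546300)/0.15 = -3.6420
Δθ = θ'−θ = -0.066245;  (v·dt/L) = 11.4000·0.15/3.0 = 0.570000
tan δ = Δθ·L/(v·dt) = -0.116219  →  δ = -0.1157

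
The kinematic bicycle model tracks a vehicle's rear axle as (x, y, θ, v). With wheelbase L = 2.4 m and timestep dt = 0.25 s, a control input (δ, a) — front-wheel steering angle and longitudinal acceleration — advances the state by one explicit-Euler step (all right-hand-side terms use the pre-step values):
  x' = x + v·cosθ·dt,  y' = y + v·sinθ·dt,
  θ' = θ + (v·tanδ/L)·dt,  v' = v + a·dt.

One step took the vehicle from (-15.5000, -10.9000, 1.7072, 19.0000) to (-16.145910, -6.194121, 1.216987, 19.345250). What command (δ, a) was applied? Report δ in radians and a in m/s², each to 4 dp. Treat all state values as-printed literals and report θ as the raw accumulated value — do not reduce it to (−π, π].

δ = -0.2428, a = 1.3810

a = (v'−v)/dt = (0.345250)/0.25 = 1.3810
Δθ = θ'−θ = -0.490213;  (v·dt/L) = 19.0000·0.25/2.4 = 1.979167
tan δ = Δθ·L/(v·dt) = -0.247687  →  δ = -0.2428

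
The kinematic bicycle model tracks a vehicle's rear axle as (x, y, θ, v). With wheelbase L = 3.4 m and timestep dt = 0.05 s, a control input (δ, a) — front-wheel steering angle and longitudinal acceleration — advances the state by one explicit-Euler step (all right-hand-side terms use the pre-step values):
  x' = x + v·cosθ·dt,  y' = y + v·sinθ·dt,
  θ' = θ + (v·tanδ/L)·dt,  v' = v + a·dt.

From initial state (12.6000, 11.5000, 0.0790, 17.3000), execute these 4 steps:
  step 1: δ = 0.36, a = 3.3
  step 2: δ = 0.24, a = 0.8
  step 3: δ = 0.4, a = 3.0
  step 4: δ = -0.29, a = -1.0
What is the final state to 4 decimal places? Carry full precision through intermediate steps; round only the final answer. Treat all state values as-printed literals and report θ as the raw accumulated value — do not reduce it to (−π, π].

after step 1 (δ=0.36, a=3.3): (13.462302, 11.568264, 0.174761, 17.465000)
after step 2 (δ=0.24, a=0.8): (14.322251, 11.720099, 0.237614, 17.505000)
after step 3 (δ=0.4, a=3.0): (15.172908, 11.926119, 0.346452, 17.655000)
after step 4 (δ=-0.29, a=-1.0): (16.003208, 12.225868, 0.268974, 17.605000)

(16.0032, 12.2259, 0.2690, 17.6050)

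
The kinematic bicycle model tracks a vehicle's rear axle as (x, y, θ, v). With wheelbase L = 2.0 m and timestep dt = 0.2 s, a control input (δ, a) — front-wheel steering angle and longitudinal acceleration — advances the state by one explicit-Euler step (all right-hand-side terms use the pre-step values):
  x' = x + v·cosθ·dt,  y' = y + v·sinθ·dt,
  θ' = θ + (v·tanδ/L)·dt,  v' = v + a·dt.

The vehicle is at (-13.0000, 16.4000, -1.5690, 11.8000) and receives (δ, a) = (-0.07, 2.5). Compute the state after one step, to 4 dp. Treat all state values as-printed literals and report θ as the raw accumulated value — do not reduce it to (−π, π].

x' = -13.0000 + 11.8000·cos(-1.5690)·0.2 = -12.9958
y' = 16.4000 + 11.8000·sin(-1.5690)·0.2 = 14.0400
θ' = -1.5690 + (11.8000/2.0)·tan(-0.07)·0.2 = -1.6517
v' = 11.8000 + 2.5000·0.2 = 12.3000

(-12.9958, 14.0400, -1.6517, 12.3000)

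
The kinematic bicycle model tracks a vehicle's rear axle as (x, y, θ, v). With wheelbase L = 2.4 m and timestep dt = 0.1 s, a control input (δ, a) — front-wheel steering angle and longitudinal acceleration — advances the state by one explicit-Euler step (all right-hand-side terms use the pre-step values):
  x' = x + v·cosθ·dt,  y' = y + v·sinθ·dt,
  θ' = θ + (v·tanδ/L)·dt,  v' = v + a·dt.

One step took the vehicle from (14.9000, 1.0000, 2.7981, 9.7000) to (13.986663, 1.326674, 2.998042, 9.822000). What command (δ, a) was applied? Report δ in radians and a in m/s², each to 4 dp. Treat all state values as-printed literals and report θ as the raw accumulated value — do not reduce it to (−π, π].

a = (v'−v)/dt = (0.122000)/0.1 = 1.2200
Δθ = θ'−θ = 0.199942;  (v·dt/L) = 9.7000·0.1/2.4 = 0.404167
tan δ = Δθ·L/(v·dt) = 0.494702  →  δ = 0.4594

δ = 0.4594, a = 1.2200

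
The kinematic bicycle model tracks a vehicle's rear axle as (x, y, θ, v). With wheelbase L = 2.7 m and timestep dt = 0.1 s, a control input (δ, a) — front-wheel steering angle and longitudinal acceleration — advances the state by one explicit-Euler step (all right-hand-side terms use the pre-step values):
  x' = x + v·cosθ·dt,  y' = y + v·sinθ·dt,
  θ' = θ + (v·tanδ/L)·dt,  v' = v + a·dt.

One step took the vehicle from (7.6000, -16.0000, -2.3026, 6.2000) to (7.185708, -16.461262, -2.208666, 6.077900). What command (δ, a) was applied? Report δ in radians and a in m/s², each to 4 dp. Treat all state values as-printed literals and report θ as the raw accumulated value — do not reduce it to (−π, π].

a = (v'−v)/dt = (-0.122100)/0.1 = -1.2210
Δθ = θ'−θ = 0.093934;  (v·dt/L) = 6.2000·0.1/2.7 = 0.229630
tan δ = Δθ·L/(v·dt) = 0.409067  →  δ = 0.3883

δ = 0.3883, a = -1.2210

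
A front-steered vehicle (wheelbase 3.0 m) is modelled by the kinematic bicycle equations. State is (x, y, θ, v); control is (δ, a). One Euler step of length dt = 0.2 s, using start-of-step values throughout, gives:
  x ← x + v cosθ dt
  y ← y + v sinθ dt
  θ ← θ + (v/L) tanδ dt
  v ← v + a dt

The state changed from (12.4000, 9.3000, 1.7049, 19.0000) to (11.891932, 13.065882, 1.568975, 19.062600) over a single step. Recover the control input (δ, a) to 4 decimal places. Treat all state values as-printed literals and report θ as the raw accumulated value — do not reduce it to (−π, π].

a = (v'−v)/dt = (0.062600)/0.2 = 0.3130
Δθ = θ'−θ = -0.135925;  (v·dt/L) = 19.0000·0.2/3.0 = 1.266667
tan δ = Δθ·L/(v·dt) = -0.107309  →  δ = -0.1069

δ = -0.1069, a = 0.3130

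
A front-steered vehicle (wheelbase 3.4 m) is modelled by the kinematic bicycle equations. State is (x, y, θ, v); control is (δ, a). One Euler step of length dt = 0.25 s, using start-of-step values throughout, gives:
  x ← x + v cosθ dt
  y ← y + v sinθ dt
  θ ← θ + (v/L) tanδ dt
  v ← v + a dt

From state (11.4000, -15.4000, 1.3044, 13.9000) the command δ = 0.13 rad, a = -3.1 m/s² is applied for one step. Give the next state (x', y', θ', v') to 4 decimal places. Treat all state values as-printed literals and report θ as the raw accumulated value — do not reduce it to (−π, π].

x' = 11.4000 + 13.9000·cos(1.3044)·0.25 = 12.3148
y' = -15.4000 + 13.9000·sin(1.3044)·0.25 = -12.0476
θ' = 1.3044 + (13.9000/3.4)·tan(0.13)·0.25 = 1.4380
v' = 13.9000 − 3.1000·0.25 = 13.1250

(12.3148, -12.0476, 1.4380, 13.1250)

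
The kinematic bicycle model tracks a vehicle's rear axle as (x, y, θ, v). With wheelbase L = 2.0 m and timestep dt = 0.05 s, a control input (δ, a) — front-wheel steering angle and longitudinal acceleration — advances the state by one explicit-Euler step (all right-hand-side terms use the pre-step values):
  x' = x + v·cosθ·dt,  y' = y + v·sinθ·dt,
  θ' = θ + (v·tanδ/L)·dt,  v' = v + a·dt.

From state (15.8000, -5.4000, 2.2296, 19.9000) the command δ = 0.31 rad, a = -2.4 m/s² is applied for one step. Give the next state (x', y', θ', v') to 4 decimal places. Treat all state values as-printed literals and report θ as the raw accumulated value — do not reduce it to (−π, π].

x' = 15.8000 + 19.9000·cos(2.2296)·0.05 = 15.1909
y' = -5.4000 + 19.9000·sin(2.2296)·0.05 = -4.6132
θ' = 2.2296 + (19.9000/2.0)·tan(0.31)·0.05 = 2.3890
v' = 19.9000 − 2.4000·0.05 = 19.7800

(15.1909, -4.6132, 2.3890, 19.7800)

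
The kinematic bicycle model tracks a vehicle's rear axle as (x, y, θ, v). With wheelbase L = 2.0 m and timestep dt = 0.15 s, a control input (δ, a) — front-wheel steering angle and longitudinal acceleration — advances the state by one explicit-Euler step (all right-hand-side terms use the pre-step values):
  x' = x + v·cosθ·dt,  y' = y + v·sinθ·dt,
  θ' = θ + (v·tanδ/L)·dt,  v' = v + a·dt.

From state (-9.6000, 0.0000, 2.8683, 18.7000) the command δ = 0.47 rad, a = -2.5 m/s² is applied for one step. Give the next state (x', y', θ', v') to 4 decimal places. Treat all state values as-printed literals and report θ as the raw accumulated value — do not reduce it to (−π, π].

x' = -9.6000 + 18.7000·cos(2.8683)·0.15 = -12.3009
y' = 0.0000 + 18.7000·sin(2.8683)·0.15 = 0.7571
θ' = 2.8683 + (18.7000/2.0)·tan(0.47)·0.15 = 3.5807
v' = 18.7000 − 2.5000·0.15 = 18.3250

(-12.3009, 0.7571, 3.5807, 18.3250)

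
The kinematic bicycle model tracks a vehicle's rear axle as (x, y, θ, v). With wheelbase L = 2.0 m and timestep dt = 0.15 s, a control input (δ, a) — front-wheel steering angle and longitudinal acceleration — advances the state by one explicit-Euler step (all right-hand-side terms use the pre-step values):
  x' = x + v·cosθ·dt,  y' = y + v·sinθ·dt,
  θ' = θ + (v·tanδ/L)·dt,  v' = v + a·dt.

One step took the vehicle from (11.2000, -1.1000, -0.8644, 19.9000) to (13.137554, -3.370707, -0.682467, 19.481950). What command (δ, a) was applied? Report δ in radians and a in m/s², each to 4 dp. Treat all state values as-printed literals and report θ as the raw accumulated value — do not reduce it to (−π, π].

δ = 0.1213, a = -2.7870

a = (v'−v)/dt = (-0.418050)/0.15 = -2.7870
Δθ = θ'−θ = 0.181933;  (v·dt/L) = 19.9000·0.15/2.0 = 1.492500
tan δ = Δθ·L/(v·dt) = 0.121898  →  δ = 0.1213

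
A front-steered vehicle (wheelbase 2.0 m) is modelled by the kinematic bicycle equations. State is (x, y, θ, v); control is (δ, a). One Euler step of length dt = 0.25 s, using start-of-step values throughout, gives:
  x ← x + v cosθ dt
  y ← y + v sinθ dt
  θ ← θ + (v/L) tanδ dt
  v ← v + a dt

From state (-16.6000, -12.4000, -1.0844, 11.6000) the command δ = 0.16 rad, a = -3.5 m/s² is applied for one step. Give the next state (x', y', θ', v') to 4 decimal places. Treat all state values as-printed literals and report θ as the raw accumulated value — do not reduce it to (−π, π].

(-15.2444, -14.9637, -0.8504, 10.7250)

x' = -16.6000 + 11.6000·cos(-1.0844)·0.25 = -15.2444
y' = -12.4000 + 11.6000·sin(-1.0844)·0.25 = -14.9637
θ' = -1.0844 + (11.6000/2.0)·tan(0.16)·0.25 = -0.8504
v' = 11.6000 − 3.5000·0.25 = 10.7250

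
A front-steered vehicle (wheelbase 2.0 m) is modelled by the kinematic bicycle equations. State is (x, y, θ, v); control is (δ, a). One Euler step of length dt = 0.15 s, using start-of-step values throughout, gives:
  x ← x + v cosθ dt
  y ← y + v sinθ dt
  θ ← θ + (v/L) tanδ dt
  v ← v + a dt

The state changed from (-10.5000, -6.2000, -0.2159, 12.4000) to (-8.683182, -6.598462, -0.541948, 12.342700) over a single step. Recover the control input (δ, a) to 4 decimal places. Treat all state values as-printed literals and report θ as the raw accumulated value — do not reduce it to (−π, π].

δ = -0.3372, a = -0.3820

a = (v'−v)/dt = (-0.057300)/0.15 = -0.3820
Δθ = θ'−θ = -0.326048;  (v·dt/L) = 12.4000·0.15/2.0 = 0.930000
tan δ = Δθ·L/(v·dt) = -0.350589  →  δ = -0.3372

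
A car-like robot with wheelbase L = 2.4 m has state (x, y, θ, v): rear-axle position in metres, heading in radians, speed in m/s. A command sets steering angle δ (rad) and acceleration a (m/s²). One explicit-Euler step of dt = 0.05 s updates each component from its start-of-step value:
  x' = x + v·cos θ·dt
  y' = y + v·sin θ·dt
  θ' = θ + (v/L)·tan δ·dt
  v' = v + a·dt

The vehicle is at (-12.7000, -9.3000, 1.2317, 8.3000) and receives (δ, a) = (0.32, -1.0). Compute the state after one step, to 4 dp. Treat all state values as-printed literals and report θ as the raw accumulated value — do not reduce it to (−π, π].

(-12.5620, -8.9086, 1.2890, 8.2500)

x' = -12.7000 + 8.3000·cos(1.2317)·0.05 = -12.5620
y' = -9.3000 + 8.3000·sin(1.2317)·0.05 = -8.9086
θ' = 1.2317 + (8.3000/2.4)·tan(0.32)·0.05 = 1.2890
v' = 8.3000 − 1.0000·0.05 = 8.2500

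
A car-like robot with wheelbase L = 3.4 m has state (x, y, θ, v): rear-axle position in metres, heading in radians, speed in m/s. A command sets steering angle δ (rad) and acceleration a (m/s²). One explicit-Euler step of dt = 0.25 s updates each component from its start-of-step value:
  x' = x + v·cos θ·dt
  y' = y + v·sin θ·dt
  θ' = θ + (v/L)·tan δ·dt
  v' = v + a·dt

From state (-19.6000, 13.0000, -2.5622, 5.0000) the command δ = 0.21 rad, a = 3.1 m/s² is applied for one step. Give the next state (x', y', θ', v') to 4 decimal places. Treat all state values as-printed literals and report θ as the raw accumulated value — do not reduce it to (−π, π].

(-20.6460, 12.3156, -2.4838, 5.7750)

x' = -19.6000 + 5.0000·cos(-2.5622)·0.25 = -20.6460
y' = 13.0000 + 5.0000·sin(-2.5622)·0.25 = 12.3156
θ' = -2.5622 + (5.0000/3.4)·tan(0.21)·0.25 = -2.4838
v' = 5.0000 + 3.1000·0.25 = 5.7750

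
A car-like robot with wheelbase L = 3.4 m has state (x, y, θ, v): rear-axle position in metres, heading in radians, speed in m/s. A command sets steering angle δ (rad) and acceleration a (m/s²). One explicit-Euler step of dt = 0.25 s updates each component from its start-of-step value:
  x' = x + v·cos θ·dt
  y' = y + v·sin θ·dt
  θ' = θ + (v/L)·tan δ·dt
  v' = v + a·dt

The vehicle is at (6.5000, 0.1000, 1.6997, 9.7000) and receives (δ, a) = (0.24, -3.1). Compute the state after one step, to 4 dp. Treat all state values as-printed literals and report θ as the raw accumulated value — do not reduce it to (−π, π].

(6.1883, 2.5049, 1.8742, 8.9250)

x' = 6.5000 + 9.7000·cos(1.6997)·0.25 = 6.1883
y' = 0.1000 + 9.7000·sin(1.6997)·0.25 = 2.5049
θ' = 1.6997 + (9.7000/3.4)·tan(0.24)·0.25 = 1.8742
v' = 9.7000 − 3.1000·0.25 = 8.9250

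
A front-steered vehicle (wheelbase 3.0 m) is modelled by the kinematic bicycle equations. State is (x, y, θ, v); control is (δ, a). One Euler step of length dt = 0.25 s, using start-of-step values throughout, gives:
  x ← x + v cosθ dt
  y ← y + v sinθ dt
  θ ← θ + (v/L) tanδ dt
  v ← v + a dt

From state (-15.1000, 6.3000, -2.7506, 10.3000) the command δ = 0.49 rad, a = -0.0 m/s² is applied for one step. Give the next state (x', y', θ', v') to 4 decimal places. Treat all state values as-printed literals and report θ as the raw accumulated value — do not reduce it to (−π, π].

(-17.4807, 5.3187, -2.2928, 10.3000)

x' = -15.1000 + 10.3000·cos(-2.7506)·0.25 = -17.4807
y' = 6.3000 + 10.3000·sin(-2.7506)·0.25 = 5.3187
θ' = -2.7506 + (10.3000/3.0)·tan(0.49)·0.25 = -2.2928
v' = 10.3000 + 0.0000·0.25 = 10.3000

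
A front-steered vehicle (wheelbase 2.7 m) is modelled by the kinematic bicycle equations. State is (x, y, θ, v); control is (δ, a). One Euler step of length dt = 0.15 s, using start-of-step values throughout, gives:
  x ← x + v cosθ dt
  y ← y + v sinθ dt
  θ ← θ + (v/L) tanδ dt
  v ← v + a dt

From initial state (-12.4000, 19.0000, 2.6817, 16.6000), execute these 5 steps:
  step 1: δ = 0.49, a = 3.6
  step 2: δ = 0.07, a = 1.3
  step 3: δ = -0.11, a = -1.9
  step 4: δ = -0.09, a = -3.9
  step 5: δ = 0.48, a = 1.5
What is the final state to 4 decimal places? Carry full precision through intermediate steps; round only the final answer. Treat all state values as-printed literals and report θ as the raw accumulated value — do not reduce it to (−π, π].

after step 1 (δ=0.49, a=3.6): (-14.631289, 20.105191, 3.173602, 17.140000)
after step 2 (δ=0.07, a=1.3): (-17.200972, 20.022908, 3.240367, 17.335000)
after step 3 (δ=-0.11, a=-1.9): (-19.788548, 19.766488, 3.134002, 17.050000)
after step 4 (δ=-0.09, a=-3.9): (-22.345974, 19.785902, 3.048521, 16.465000)
after step 5 (δ=0.48, a=1.5): (-24.805035, 20.015434, 3.524735, 16.690000)

(-24.8050, 20.0154, 3.5247, 16.6900)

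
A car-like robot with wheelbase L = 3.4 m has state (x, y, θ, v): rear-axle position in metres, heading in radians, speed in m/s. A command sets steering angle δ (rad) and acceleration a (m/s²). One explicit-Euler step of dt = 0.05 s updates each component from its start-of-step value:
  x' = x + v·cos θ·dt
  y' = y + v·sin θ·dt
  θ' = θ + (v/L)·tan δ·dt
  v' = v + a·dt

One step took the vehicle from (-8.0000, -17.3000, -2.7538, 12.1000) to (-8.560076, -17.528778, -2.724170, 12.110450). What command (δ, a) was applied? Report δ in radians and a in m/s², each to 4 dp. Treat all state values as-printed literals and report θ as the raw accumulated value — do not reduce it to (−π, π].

a = (v'−v)/dt = (0.010450)/0.05 = 0.2090
Δθ = θ'−θ = 0.029630;  (v·dt/L) = 12.1000·0.05/3.4 = 0.177941
tan δ = Δθ·L/(v·dt) = 0.166516  →  δ = 0.1650

δ = 0.1650, a = 0.2090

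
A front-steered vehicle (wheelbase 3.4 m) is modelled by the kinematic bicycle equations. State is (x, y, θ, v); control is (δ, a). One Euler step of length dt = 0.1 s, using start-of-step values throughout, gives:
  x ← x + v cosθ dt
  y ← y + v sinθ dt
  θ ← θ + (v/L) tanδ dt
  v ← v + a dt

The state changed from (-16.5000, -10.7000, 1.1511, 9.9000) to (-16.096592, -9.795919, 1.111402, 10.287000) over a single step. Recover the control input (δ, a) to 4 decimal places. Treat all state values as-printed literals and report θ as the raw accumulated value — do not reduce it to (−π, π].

a = (v'−v)/dt = (0.387000)/0.1 = 3.8700
Δθ = θ'−θ = -0.039698;  (v·dt/L) = 9.9000·0.1/3.4 = 0.291176
tan δ = Δθ·L/(v·dt) = -0.136337  →  δ = -0.1355

δ = -0.1355, a = 3.8700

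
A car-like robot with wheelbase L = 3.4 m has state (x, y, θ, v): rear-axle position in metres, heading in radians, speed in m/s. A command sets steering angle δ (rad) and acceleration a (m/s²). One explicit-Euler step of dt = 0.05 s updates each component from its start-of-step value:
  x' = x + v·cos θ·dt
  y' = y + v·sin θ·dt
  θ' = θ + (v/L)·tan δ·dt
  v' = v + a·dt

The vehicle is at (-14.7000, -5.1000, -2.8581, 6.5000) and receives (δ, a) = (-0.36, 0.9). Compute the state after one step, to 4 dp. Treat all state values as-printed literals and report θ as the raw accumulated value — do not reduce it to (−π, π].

x' = -14.7000 + 6.5000·cos(-2.8581)·0.05 = -15.0120
y' = -5.1000 + 6.5000·sin(-2.8581)·0.05 = -5.1909
θ' = -2.8581 + (6.5000/3.4)·tan(-0.36)·0.05 = -2.8941
v' = 6.5000 + 0.9000·0.05 = 6.5450

(-15.0120, -5.1909, -2.8941, 6.5450)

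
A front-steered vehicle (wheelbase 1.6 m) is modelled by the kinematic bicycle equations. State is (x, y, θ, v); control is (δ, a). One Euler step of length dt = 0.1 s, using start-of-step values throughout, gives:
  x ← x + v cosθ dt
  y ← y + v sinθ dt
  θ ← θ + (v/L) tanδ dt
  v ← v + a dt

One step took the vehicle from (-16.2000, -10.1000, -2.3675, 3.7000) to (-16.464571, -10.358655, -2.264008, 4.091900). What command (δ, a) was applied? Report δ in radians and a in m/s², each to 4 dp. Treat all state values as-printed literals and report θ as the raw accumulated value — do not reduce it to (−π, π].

δ = 0.4208, a = 3.9190

a = (v'−v)/dt = (0.391900)/0.1 = 3.9190
Δθ = θ'−θ = 0.103492;  (v·dt/L) = 3.7000·0.1/1.6 = 0.231250
tan δ = Δθ·L/(v·dt) = 0.447533  →  δ = 0.4208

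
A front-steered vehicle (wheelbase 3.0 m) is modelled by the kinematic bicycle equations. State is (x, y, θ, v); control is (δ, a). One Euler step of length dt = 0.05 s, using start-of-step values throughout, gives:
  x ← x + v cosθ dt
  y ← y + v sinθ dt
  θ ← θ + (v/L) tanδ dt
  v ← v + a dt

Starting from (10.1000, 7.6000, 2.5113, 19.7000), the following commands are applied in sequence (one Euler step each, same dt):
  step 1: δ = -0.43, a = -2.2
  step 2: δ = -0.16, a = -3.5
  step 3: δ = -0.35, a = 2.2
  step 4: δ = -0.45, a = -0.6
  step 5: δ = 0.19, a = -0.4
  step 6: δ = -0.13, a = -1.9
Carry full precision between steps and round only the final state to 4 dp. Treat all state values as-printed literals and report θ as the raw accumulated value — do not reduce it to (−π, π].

(6.4674, 12.0992, 2.0528, 19.3800)

after step 1 (δ=-0.43, a=-2.2): (9.304263, 8.180540, 2.360719, 19.590000)
after step 2 (δ=-0.16, a=-3.5): (8.608525, 8.870010, 2.308029, 19.415000)
after step 3 (δ=-0.35, a=2.2): (7.955946, 9.588687, 2.189912, 19.525000)
after step 4 (δ=-0.45, a=-0.6): (7.389413, 10.383738, 2.032718, 19.495000)
after step 5 (δ=0.19, a=-0.4): (6.954998, 11.256332, 2.095206, 19.475000)
after step 6 (δ=-0.13, a=-1.9): (6.467439, 12.099229, 2.052770, 19.380000)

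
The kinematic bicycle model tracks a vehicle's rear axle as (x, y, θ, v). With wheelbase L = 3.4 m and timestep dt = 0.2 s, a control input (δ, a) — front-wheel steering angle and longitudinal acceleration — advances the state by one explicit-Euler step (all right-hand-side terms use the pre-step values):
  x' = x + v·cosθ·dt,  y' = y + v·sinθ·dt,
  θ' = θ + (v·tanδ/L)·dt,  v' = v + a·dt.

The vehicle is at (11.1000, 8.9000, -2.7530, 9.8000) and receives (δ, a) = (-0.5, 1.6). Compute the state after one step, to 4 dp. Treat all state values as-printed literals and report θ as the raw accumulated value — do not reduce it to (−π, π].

x' = 11.1000 + 9.8000·cos(-2.7530)·0.2 = 9.2861
y' = 8.9000 + 9.8000·sin(-2.7530)·0.2 = 8.1574
θ' = -2.7530 + (9.8000/3.4)·tan(-0.5)·0.2 = -3.0679
v' = 9.8000 + 1.6000·0.2 = 10.1200

(9.2861, 8.1574, -3.0679, 10.1200)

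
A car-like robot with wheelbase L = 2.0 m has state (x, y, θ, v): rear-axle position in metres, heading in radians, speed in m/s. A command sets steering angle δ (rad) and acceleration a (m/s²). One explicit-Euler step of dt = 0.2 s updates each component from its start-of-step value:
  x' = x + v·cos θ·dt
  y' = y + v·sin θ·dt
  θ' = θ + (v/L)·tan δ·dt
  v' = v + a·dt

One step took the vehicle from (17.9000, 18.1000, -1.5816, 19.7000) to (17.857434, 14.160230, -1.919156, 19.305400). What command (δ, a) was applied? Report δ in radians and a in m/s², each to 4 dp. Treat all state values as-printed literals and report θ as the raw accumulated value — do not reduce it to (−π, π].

a = (v'−v)/dt = (-0.394600)/0.2 = -1.9730
Δθ = θ'−θ = -0.337556;  (v·dt/L) = 19.7000·0.2/2.0 = 1.970000
tan δ = Δθ·L/(v·dt) = -0.171348  →  δ = -0.1697

δ = -0.1697, a = -1.9730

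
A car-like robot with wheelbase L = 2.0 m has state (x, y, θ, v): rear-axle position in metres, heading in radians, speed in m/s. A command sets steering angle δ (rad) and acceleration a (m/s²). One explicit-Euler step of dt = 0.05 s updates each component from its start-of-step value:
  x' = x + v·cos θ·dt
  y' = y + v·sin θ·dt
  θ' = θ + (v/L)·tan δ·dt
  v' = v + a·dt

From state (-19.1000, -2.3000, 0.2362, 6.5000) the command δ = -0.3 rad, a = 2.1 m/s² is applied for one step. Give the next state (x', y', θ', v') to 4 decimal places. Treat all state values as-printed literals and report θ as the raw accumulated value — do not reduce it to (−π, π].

x' = -19.1000 + 6.5000·cos(0.2362)·0.05 = -18.7840
y' = -2.3000 + 6.5000·sin(0.2362)·0.05 = -2.2239
θ' = 0.2362 + (6.5000/2.0)·tan(-0.3)·0.05 = 0.1859
v' = 6.5000 + 2.1000·0.05 = 6.6050

(-18.7840, -2.2239, 0.1859, 6.6050)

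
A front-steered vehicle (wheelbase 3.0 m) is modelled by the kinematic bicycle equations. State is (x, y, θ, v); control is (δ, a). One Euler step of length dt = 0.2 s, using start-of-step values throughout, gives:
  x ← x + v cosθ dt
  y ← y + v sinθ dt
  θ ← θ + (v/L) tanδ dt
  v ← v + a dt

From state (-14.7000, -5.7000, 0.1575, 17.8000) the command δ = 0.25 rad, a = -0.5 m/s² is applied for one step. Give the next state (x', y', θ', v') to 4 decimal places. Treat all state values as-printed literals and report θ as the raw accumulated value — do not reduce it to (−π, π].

x' = -14.7000 + 17.8000·cos(0.1575)·0.2 = -11.1841
y' = -5.7000 + 17.8000·sin(0.1575)·0.2 = -5.1416
θ' = 0.1575 + (17.8000/3.0)·tan(0.25)·0.2 = 0.4605
v' = 17.8000 − 0.5000·0.2 = 17.7000

(-11.1841, -5.1416, 0.4605, 17.7000)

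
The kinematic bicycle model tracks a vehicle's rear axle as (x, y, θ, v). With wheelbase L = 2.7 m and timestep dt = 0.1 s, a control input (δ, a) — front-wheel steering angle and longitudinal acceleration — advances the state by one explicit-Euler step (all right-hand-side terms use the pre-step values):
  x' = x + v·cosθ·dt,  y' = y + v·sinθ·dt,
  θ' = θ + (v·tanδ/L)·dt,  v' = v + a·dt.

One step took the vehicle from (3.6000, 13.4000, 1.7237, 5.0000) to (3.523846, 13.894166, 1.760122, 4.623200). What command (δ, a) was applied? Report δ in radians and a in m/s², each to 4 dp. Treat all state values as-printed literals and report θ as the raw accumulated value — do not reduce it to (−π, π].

δ = 0.1942, a = -3.7680

a = (v'−v)/dt = (-0.376800)/0.1 = -3.7680
Δθ = θ'−θ = 0.036422;  (v·dt/L) = 5.0000·0.1/2.7 = 0.185185
tan δ = Δθ·L/(v·dt) = 0.196679  →  δ = 0.1942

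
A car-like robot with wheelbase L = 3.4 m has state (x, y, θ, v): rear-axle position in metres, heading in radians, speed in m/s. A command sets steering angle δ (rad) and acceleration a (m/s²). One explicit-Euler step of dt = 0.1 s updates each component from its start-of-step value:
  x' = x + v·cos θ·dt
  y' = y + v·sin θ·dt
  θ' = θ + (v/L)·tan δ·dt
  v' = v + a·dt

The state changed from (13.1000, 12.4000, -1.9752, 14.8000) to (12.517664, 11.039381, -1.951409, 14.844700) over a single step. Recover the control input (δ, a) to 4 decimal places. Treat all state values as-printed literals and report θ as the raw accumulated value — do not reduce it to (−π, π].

δ = 0.0546, a = 0.4470

a = (v'−v)/dt = (0.044700)/0.1 = 0.4470
Δθ = θ'−θ = 0.023791;  (v·dt/L) = 14.8000·0.1/3.4 = 0.435294
tan δ = Δθ·L/(v·dt) = 0.054655  →  δ = 0.0546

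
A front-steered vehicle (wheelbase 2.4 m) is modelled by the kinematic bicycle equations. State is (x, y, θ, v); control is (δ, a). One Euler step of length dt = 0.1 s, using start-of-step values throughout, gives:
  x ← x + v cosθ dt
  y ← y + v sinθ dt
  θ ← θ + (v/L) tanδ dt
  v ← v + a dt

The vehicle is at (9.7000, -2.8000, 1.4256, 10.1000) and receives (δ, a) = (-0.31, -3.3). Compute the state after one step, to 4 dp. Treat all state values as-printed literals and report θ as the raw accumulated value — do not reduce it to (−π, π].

(9.8461, -1.8006, 1.2908, 9.7700)

x' = 9.7000 + 10.1000·cos(1.4256)·0.1 = 9.8461
y' = -2.8000 + 10.1000·sin(1.4256)·0.1 = -1.8006
θ' = 1.4256 + (10.1000/2.4)·tan(-0.31)·0.1 = 1.2908
v' = 10.1000 − 3.3000·0.1 = 9.7700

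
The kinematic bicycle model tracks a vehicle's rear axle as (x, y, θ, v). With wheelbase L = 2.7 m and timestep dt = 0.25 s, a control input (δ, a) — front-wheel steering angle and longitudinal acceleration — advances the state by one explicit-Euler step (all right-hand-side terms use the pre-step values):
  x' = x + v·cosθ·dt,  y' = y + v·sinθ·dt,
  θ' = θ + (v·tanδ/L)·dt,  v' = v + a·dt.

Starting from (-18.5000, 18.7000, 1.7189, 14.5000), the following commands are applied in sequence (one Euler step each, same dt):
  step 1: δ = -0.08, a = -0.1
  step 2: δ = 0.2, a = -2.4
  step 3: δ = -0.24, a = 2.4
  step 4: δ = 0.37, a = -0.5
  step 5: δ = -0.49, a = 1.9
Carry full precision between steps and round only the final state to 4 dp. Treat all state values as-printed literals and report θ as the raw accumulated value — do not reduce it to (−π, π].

(-22.0136, 35.9385, 1.3797, 14.8250)

after step 1 (δ=-0.08, a=-0.1): (-19.034915, 22.285316, 1.611263, 14.475000)
after step 2 (δ=0.2, a=-2.4): (-19.181314, 25.901103, 1.882951, 13.875000)
after step 3 (δ=-0.24, a=2.4): (-20.246600, 29.202223, 1.568558, 14.475000)
after step 4 (δ=0.37, a=-0.5): (-20.238499, 32.820964, 2.088402, 14.350000)
after step 5 (δ=-0.49, a=1.9): (-22.013597, 35.938525, 1.379687, 14.825000)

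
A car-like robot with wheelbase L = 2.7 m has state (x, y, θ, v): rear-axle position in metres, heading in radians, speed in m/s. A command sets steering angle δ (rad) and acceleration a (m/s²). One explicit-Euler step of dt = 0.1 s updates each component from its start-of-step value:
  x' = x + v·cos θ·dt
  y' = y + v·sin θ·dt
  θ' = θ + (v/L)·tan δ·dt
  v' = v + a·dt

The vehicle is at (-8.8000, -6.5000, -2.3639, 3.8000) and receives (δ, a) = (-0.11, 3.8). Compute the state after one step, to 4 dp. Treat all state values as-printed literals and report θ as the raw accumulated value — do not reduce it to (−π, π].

(-9.0708, -6.7666, -2.3794, 4.1800)

x' = -8.8000 + 3.8000·cos(-2.3639)·0.1 = -9.0708
y' = -6.5000 + 3.8000·sin(-2.3639)·0.1 = -6.7666
θ' = -2.3639 + (3.8000/2.7)·tan(-0.11)·0.1 = -2.3794
v' = 3.8000 + 3.8000·0.1 = 4.1800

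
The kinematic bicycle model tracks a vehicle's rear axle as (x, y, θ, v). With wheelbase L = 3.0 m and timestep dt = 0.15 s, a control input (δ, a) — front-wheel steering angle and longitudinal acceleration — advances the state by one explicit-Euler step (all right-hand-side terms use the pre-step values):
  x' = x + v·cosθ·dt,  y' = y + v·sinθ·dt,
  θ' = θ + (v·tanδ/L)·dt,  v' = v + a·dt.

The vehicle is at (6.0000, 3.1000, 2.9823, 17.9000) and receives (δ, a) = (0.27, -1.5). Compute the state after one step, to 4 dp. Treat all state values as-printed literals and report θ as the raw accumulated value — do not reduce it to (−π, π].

x' = 6.0000 + 17.9000·cos(2.9823)·0.15 = 3.3490
y' = 3.1000 + 17.9000·sin(2.9823)·0.15 = 3.5259
θ' = 2.9823 + (17.9000/3.0)·tan(0.27)·0.15 = 3.2300
v' = 17.9000 − 1.5000·0.15 = 17.6750

(3.3490, 3.5259, 3.2300, 17.6750)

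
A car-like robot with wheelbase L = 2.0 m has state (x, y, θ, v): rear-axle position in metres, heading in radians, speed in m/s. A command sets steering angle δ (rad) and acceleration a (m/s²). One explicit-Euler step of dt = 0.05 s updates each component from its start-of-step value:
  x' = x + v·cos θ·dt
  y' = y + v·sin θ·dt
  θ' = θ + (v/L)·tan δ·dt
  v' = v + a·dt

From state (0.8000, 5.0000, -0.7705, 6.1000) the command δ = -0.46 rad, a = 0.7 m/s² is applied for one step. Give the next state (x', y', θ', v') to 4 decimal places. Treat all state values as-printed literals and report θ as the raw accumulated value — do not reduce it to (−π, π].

x' = 0.8000 + 6.1000·cos(-0.7705)·0.05 = 1.0189
y' = 5.0000 + 6.1000·sin(-0.7705)·0.05 = 4.7876
θ' = -0.7705 + (6.1000/2.0)·tan(-0.46)·0.05 = -0.8461
v' = 6.1000 + 0.7000·0.05 = 6.1350

(1.0189, 4.7876, -0.8461, 6.1350)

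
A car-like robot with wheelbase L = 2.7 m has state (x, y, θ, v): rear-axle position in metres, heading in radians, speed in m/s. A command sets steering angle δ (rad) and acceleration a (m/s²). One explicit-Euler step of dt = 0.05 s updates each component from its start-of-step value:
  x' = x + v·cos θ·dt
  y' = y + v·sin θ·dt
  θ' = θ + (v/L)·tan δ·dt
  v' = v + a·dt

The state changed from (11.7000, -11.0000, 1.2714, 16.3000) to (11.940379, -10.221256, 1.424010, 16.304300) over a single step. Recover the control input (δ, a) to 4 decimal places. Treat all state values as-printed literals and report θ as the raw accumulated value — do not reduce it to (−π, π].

δ = 0.4681, a = 0.0860

a = (v'−v)/dt = (0.004300)/0.05 = 0.0860
Δθ = θ'−θ = 0.152610;  (v·dt/L) = 16.3000·0.05/2.7 = 0.301852
tan δ = Δθ·L/(v·dt) = 0.505579  →  δ = 0.4681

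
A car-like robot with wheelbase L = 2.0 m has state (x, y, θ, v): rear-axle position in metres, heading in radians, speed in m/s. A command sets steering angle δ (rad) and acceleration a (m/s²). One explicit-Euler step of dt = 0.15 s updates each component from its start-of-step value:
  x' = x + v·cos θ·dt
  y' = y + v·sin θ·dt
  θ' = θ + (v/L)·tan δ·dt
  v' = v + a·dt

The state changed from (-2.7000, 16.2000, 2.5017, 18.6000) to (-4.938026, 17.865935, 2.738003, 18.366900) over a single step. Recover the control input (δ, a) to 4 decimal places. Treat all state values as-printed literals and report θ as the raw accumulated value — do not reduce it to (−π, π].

δ = 0.1678, a = -1.5540

a = (v'−v)/dt = (-0.233100)/0.15 = -1.5540
Δθ = θ'−θ = 0.236303;  (v·dt/L) = 18.6000·0.15/2.0 = 1.395000
tan δ = Δθ·L/(v·dt) = 0.169393  →  δ = 0.1678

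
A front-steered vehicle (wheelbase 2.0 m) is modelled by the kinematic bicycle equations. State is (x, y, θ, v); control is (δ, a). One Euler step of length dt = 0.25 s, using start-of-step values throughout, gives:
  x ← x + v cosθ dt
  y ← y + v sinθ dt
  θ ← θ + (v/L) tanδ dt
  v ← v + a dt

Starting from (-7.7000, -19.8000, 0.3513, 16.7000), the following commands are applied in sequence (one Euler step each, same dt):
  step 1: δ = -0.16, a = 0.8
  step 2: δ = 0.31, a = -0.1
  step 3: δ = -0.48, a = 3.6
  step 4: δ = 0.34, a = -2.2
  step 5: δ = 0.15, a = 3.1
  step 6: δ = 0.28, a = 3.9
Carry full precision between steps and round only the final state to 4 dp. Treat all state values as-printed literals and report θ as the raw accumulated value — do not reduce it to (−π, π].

after step 1 (δ=-0.16, a=0.8): (-3.779983, -18.363304, 0.014420, 16.900000)
after step 2 (δ=0.31, a=-0.1): (0.444577, -18.302380, 0.691112, 16.875000)
after step 3 (δ=-0.48, a=3.6): (3.695283, -15.613372, -0.407051, 17.775000)
after step 4 (δ=0.34, a=-2.2): (7.775944, -17.372667, 0.378908, 17.225000)
after step 5 (δ=0.15, a=3.1): (11.776748, -15.779759, 0.704321, 18.000000)
after step 6 (δ=0.28, a=3.9): (15.205980, -12.865935, 1.351318, 18.975000)

(15.2060, -12.8659, 1.3513, 18.9750)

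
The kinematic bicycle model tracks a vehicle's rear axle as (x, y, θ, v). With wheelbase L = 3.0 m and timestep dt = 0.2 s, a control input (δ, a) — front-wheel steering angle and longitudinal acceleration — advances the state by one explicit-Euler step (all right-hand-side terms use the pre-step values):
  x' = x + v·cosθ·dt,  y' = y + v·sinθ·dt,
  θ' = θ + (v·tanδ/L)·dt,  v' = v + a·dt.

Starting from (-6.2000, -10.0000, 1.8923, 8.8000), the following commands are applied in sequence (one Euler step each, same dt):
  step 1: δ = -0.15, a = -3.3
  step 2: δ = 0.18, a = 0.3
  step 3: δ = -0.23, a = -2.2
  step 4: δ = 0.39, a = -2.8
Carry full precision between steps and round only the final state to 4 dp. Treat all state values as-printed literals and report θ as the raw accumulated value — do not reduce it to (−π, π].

(-7.9795, -3.6755, 1.9870, 7.2000)

after step 1 (δ=-0.15, a=-3.3): (-6.756149, -8.330180, 1.803634, 8.140000)
after step 2 (δ=0.18, a=0.3): (-7.131793, -6.746111, 1.902383, 8.200000)
after step 3 (δ=-0.23, a=-2.2): (-7.665684, -5.195446, 1.774384, 7.760000)
after step 4 (δ=0.39, a=-2.8): (-7.979475, -3.675499, 1.987037, 7.200000)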